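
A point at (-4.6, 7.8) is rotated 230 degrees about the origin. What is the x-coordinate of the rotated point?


x' = x*cos(theta) - y*sin(theta)
cos(230 deg) = -0.6428, sin(230 deg) = -0.766
x' = -4.6 * -0.6428 - 7.8 * -0.766
= 2.9568 - -5.9751
= 8.932


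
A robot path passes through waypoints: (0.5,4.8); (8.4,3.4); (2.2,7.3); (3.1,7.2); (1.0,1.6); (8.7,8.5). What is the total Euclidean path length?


Segment lengths:
  seg1 = sqrt((7.9)^2 + (-1.4)^2) = 8.0231
  seg2 = sqrt((-6.2)^2 + (3.9)^2) = 7.3246
  seg3 = sqrt((0.9)^2 + (-0.1)^2) = 0.9055
  seg4 = sqrt((-2.1)^2 + (-5.6)^2) = 5.9808
  seg5 = sqrt((7.7)^2 + (6.9)^2) = 10.3392
Total = 32.5733


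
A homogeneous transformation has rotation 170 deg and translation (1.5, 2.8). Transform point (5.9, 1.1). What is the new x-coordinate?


x' = cos(theta)*px - sin(theta)*py + tx
= -0.9848*5.9 - 0.1736*1.1 + 1.5
= -4.5014


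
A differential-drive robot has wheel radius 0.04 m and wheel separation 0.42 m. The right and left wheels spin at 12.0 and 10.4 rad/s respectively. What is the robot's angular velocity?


vR = r*wR = 0.04*12.0 = 0.48 m/s
vL = r*wL = 0.04*10.4 = 0.416 m/s
v = (vR+vL)/2 = 0.448 m/s
omega = (vR-vL)/L = 0.1524 rad/s
angular velocity = 0.1524 rad/s


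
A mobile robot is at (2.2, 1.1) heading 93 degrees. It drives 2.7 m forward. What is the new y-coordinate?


y_new = y0 + d*sin(theta)
= 1.1 + 2.7*sin(93)
= 1.1 + 2.6963
= 3.7963


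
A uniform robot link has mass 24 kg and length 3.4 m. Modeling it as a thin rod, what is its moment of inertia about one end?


I = (1/3) * m * L^2
= (1/3) * 24 * 3.4^2
= 0.333333 * 24 * 11.56
= 92.48 kg*m^2


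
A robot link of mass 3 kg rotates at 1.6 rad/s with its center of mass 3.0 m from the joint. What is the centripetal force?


F = m * omega^2 * r
= 3 * 1.6^2 * 3.0
= 3 * 2.56 * 3.0
= 23.04 N


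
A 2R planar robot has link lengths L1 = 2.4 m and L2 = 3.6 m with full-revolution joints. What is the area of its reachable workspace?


r_max = L1 + L2 = 6.0 m
r_min = |L1 - L2| = 1.2 m
Area = pi*(r_max^2 - r_min^2)
= pi*(36.0 - 1.44)
= pi * 34.56
= 108.5734 m^2


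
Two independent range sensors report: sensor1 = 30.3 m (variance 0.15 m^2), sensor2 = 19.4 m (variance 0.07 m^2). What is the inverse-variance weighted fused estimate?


w1 = (1/var1) / (1/var1 + 1/var2)
   = 6.6667 / (6.6667 + 14.2857) = 0.3182
w2 = 1 - w1 = 0.6818
fused = w1*s1 + w2*s2 = 9.6409 + 13.2273
= 22.8682 m


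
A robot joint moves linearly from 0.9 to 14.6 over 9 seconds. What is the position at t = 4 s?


s = t/T = 4/9 = 0.4444
p(t) = p0 + (pf-p0)*s
= 0.9 + (14.6 - 0.9) * 0.4444
= 6.9889


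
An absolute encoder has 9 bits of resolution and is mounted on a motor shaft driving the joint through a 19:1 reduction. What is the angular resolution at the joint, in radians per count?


counts = 2^9 = 512
effective counts at joint = 512 * 19 = 9728
resolution = 2*pi / 9728
= 6.4589e-04 rad/count


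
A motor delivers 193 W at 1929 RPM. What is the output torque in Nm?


omega = 1929 * 2*pi/60 = 202.0044 rad/s
tau = P / omega = 193 / 202.0044
= 0.9554 Nm


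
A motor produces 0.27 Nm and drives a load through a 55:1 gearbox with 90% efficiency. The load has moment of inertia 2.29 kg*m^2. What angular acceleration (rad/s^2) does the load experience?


tau_out = tau_motor * N * eta
= 0.27 * 55 * 0.9 = 13.365 Nm
alpha = tau_out / I = 13.365 / 2.29
= 5.8362 rad/s^2


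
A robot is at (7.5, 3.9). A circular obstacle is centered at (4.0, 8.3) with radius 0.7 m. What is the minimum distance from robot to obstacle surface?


center_dist = sqrt((7.5-4.0)^2 + (3.9-8.3)^2)
= sqrt(12.25 + 19.36)
= 5.6223
min_dist = center_dist - radius = 5.6223 - 0.7 = 4.9223 m


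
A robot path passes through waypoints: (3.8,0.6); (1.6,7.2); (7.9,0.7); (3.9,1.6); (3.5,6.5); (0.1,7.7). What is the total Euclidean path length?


Segment lengths:
  seg1 = sqrt((-2.2)^2 + (6.6)^2) = 6.957
  seg2 = sqrt((6.3)^2 + (-6.5)^2) = 9.0521
  seg3 = sqrt((-4.0)^2 + (0.9)^2) = 4.1
  seg4 = sqrt((-0.4)^2 + (4.9)^2) = 4.9163
  seg5 = sqrt((-3.4)^2 + (1.2)^2) = 3.6056
Total = 28.6309


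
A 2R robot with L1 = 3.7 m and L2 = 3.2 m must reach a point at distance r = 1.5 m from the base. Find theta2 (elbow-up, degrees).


cos(theta2) = (r^2 - L1^2 - L2^2) / (2*L1*L2)
cos(theta2) = (2.25 - 13.69 - 10.24) / 23.68
cos(theta2) = -0.915541
theta2 = 156.2826 degrees


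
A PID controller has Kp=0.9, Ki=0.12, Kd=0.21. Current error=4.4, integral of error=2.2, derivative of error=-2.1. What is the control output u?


u = Kp*e + Ki*int(e) + Kd*de/dt
= 0.9*4.4 + 0.12*2.2 + 0.21*(-2.1)
= 3.96 + 0.264 + -0.441
= 3.783


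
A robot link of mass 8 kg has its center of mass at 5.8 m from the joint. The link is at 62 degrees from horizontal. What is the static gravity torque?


tau = m*g*L*cos(angle)
= 8 * 9.81 * 5.8 * cos(62 deg)
= 8 * 9.81 * 5.8 * 0.4695
= 213.6959 Nm


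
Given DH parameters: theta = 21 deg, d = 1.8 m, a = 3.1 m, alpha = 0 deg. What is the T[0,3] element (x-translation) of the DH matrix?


T[0,3] = a * cos(theta)
= 3.1 * cos(21 deg)
= 3.1 * 0.9336
= 2.8941


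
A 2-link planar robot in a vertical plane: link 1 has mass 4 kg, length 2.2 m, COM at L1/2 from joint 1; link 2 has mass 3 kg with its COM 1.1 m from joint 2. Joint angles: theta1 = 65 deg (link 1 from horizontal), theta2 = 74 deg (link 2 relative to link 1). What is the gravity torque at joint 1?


Horizontal distance from joint 1 to link-1 COM:
  x_c1 = (L1/2)*cos(t1) = 1.1 * 0.4226 = 0.4649 m
Horizontal distance from joint 1 to link-2 COM:
  x_c2 = L1*cos(t1) + Lc2*cos(t1+t2)
       = 2.2*0.4226 + 1.1*-0.7547 = 0.0996 m
tau1 = m1*g*x_c1 + m2*g*x_c2
     = 4*9.81*0.4649 + 3*9.81*0.0996
     = 18.2419 + 2.9306
     = 21.1725 Nm


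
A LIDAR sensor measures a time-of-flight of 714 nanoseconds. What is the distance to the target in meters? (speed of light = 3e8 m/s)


tof = 714 ns = 7.14e-07 s
dist = c * tof / 2
= 3e8 * 7.14e-07 / 2
= 107.1 m


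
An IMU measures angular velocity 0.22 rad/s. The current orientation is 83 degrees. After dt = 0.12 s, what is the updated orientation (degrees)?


delta_theta = w * dt = 0.22 * 0.12 = 0.0264 rad
= 1.5126 deg
theta_new = 83 + 1.5126 = 84.5126 deg


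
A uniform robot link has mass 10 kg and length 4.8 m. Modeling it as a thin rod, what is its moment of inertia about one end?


I = (1/3) * m * L^2
= (1/3) * 10 * 4.8^2
= 0.333333 * 10 * 23.04
= 76.8 kg*m^2


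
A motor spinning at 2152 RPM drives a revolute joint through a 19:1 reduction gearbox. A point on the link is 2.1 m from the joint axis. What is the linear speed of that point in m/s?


omega_motor = 2152 * 2*pi/60 = 225.3569 rad/s
omega_joint = omega_motor / 19 = 11.8609 rad/s
v = omega_joint * r = 11.8609 * 2.1
= 24.9079 m/s


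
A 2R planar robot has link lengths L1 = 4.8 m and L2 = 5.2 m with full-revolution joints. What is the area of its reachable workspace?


r_max = L1 + L2 = 10.0 m
r_min = |L1 - L2| = 0.4 m
Area = pi*(r_max^2 - r_min^2)
= pi*(100.0 - 0.16)
= pi * 99.84
= 313.6566 m^2


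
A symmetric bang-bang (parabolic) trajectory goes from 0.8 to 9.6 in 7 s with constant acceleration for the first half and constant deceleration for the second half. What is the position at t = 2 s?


Symmetric rest-to-rest: each phase covers (pf-p0)/2 in time T/2. 0.5*a*(T/2)^2 = (pf-p0)/2 => a = 4*(pf-p0)/T^2
a = 4*(9.6-0.8)/7^2 = 0.7184
t = 2 is in the acceleration phase (t <= T/2).
p = p0 + 0.5*a*t^2 = 0.8 + 0.5*0.7184*2^2
= 2.2367


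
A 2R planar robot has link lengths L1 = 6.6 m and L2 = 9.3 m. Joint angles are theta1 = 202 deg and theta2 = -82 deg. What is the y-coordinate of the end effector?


Convert angles to radians: theta1 = 3.5256, theta2 = -1.4312
y = L1*sin(theta1) + L2*sin(theta1+theta2)
y = -2.4724 + 8.054
y = 5.5816


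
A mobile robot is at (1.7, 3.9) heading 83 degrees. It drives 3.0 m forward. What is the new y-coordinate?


y_new = y0 + d*sin(theta)
= 3.9 + 3.0*sin(83)
= 3.9 + 2.9776
= 6.8776


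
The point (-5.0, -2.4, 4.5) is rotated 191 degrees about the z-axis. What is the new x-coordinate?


Rotation about z-axis: x' = x*cos(theta) - y*sin(theta)
= -5.0 * -0.9816 - -2.4 * -0.1908
= 4.4502


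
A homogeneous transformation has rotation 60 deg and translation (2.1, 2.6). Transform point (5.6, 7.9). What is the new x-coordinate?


x' = cos(theta)*px - sin(theta)*py + tx
= 0.5*5.6 - 0.866*7.9 + 2.1
= -1.9416


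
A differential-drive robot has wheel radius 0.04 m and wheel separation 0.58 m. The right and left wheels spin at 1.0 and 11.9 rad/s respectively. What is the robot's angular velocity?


vR = r*wR = 0.04*1.0 = 0.04 m/s
vL = r*wL = 0.04*11.9 = 0.476 m/s
v = (vR+vL)/2 = 0.258 m/s
omega = (vR-vL)/L = -0.7517 rad/s
angular velocity = -0.7517 rad/s


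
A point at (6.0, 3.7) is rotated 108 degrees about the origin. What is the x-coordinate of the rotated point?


x' = x*cos(theta) - y*sin(theta)
cos(108 deg) = -0.309, sin(108 deg) = 0.9511
x' = 6.0 * -0.309 - 3.7 * 0.9511
= -1.8541 - 3.5189
= -5.373


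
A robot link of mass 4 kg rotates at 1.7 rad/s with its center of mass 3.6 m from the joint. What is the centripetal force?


F = m * omega^2 * r
= 4 * 1.7^2 * 3.6
= 4 * 2.89 * 3.6
= 41.616 N


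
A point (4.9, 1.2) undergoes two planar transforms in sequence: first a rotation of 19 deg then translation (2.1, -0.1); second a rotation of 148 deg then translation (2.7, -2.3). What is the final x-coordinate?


After transform 1:
x1 = cos(19)*4.9 - sin(19)*1.2 + 2.1 = 6.3424
y1 = sin(19)*4.9 + cos(19)*1.2 + -0.1 = 2.6299
After transform 2:
x2 = cos(148)*6.3424 - sin(148)*2.6299 + 2.7
= -4.0723


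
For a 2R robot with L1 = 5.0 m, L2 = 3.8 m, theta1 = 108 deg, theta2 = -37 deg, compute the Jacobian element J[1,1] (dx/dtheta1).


J[1,1] = -L1*sin(t1) - L2*sin(t1+t2)
= -5.0*sin(108) - 3.8*sin(71)
= -8.3483


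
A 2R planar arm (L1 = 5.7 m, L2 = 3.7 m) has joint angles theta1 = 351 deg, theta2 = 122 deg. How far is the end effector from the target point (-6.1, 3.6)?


End effector via forward kinematics:
x = L1*cos(t1) + L2*cos(t1+t2) = 4.1841
y = L1*sin(t1) + L2*sin(t1+t2) = 2.5142
Distance to target:
d = sqrt((-6.1 - 4.1841)^2 + (3.6 - 2.5142)^2)
= sqrt(105.7631 + 1.179)
= 10.3413 m


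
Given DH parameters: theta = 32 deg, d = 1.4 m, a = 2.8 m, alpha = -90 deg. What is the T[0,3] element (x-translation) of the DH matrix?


T[0,3] = a * cos(theta)
= 2.8 * cos(32 deg)
= 2.8 * 0.848
= 2.3745


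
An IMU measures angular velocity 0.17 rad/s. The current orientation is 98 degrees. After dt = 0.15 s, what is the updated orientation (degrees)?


delta_theta = w * dt = 0.17 * 0.15 = 0.0255 rad
= 1.461 deg
theta_new = 98 + 1.461 = 99.461 deg


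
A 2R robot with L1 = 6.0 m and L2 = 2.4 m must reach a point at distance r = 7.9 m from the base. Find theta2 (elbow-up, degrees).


cos(theta2) = (r^2 - L1^2 - L2^2) / (2*L1*L2)
cos(theta2) = (62.41 - 36.0 - 5.76) / 28.8
cos(theta2) = 0.717014
theta2 = 44.1915 degrees


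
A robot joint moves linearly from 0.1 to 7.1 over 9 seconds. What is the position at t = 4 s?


s = t/T = 4/9 = 0.4444
p(t) = p0 + (pf-p0)*s
= 0.1 + (7.1 - 0.1) * 0.4444
= 3.2111


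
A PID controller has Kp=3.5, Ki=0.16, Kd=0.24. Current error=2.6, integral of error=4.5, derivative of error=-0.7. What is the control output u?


u = Kp*e + Ki*int(e) + Kd*de/dt
= 3.5*2.6 + 0.16*4.5 + 0.24*(-0.7)
= 9.1 + 0.72 + -0.168
= 9.652


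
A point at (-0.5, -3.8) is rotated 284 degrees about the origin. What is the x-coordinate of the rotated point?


x' = x*cos(theta) - y*sin(theta)
cos(284 deg) = 0.2419, sin(284 deg) = -0.9703
x' = -0.5 * 0.2419 - -3.8 * -0.9703
= -0.121 - 3.6871
= -3.8081


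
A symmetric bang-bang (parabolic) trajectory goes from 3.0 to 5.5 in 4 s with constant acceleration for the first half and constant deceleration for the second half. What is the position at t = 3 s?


Symmetric rest-to-rest: each phase covers (pf-p0)/2 in time T/2. 0.5*a*(T/2)^2 = (pf-p0)/2 => a = 4*(pf-p0)/T^2
a = 4*(5.5-3.0)/4^2 = 0.625
t = 3 is in the deceleration phase (t > T/2).
p = pf - 0.5*a*(T-t)^2 = 5.5 - 0.5*0.625*1^2
= 5.1875


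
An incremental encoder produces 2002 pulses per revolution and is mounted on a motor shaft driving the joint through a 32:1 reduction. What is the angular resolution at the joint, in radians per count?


counts per rev = 2002
effective counts at joint = 2002 * 32 = 64064
resolution = 2*pi / 64064
= 9.8077e-05 rad/count


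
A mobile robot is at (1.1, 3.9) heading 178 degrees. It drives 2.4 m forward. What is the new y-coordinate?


y_new = y0 + d*sin(theta)
= 3.9 + 2.4*sin(178)
= 3.9 + 0.0838
= 3.9838


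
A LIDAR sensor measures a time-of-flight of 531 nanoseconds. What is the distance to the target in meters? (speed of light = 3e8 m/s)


tof = 531 ns = 5.31e-07 s
dist = c * tof / 2
= 3e8 * 5.31e-07 / 2
= 79.65 m


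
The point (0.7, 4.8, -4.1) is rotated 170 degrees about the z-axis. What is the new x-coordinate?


Rotation about z-axis: x' = x*cos(theta) - y*sin(theta)
= 0.7 * -0.9848 - 4.8 * 0.1736
= -1.5229


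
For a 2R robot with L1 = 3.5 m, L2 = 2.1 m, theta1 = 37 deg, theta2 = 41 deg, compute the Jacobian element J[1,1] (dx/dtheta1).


J[1,1] = -L1*sin(t1) - L2*sin(t1+t2)
= -3.5*sin(37) - 2.1*sin(78)
= -4.1605


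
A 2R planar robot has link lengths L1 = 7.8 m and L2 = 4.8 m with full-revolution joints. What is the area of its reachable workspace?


r_max = L1 + L2 = 12.6 m
r_min = |L1 - L2| = 3.0 m
Area = pi*(r_max^2 - r_min^2)
= pi*(158.76 - 9.0)
= pi * 149.76
= 470.4849 m^2


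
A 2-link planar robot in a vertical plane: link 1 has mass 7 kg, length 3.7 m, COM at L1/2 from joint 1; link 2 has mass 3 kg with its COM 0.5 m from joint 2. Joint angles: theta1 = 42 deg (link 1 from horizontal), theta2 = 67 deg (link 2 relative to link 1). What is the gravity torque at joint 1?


Horizontal distance from joint 1 to link-1 COM:
  x_c1 = (L1/2)*cos(t1) = 1.85 * 0.7431 = 1.3748 m
Horizontal distance from joint 1 to link-2 COM:
  x_c2 = L1*cos(t1) + Lc2*cos(t1+t2)
       = 3.7*0.7431 + 0.5*-0.3256 = 2.5869 m
tau1 = m1*g*x_c1 + m2*g*x_c2
     = 7*9.81*1.3748 + 3*9.81*2.5869
     = 94.4087 + 76.131
     = 170.5398 Nm


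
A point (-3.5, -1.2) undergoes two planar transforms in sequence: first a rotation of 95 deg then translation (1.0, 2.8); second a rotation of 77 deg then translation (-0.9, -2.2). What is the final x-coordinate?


After transform 1:
x1 = cos(95)*-3.5 - sin(95)*-1.2 + 1.0 = 2.5005
y1 = sin(95)*-3.5 + cos(95)*-1.2 + 2.8 = -0.5821
After transform 2:
x2 = cos(77)*2.5005 - sin(77)*-0.5821 + -0.9
= 0.2297


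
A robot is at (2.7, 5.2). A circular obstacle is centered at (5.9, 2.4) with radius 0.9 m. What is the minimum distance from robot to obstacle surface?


center_dist = sqrt((2.7-5.9)^2 + (5.2-2.4)^2)
= sqrt(10.24 + 7.84)
= 4.2521
min_dist = center_dist - radius = 4.2521 - 0.9 = 3.3521 m


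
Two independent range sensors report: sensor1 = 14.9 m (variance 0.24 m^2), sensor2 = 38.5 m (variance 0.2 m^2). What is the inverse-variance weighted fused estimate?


w1 = (1/var1) / (1/var1 + 1/var2)
   = 4.1667 / (4.1667 + 5.0) = 0.4545
w2 = 1 - w1 = 0.5455
fused = w1*s1 + w2*s2 = 6.7727 + 21.0
= 27.7727 m


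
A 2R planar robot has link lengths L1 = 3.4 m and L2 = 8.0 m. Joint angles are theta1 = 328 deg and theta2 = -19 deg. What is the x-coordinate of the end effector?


Convert angles to radians: theta1 = 5.7247, theta2 = -0.3316
x = L1*cos(theta1) + L2*cos(theta1+theta2)
x = 2.8834 + 5.0346
x = 7.9179


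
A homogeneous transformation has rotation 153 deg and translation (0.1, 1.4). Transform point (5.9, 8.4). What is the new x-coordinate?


x' = cos(theta)*px - sin(theta)*py + tx
= -0.891*5.9 - 0.454*8.4 + 0.1
= -8.9705


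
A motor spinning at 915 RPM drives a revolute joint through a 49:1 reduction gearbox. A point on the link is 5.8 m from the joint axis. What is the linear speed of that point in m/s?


omega_motor = 915 * 2*pi/60 = 95.8186 rad/s
omega_joint = omega_motor / 49 = 1.9555 rad/s
v = omega_joint * r = 1.9555 * 5.8
= 11.3418 m/s


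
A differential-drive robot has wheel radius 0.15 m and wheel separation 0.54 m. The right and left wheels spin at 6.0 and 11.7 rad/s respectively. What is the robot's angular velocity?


vR = r*wR = 0.15*6.0 = 0.9 m/s
vL = r*wL = 0.15*11.7 = 1.755 m/s
v = (vR+vL)/2 = 1.3275 m/s
omega = (vR-vL)/L = -1.5833 rad/s
angular velocity = -1.5833 rad/s


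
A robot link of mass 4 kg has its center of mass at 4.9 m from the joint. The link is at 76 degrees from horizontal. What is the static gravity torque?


tau = m*g*L*cos(angle)
= 4 * 9.81 * 4.9 * cos(76 deg)
= 4 * 9.81 * 4.9 * 0.2419
= 46.5158 Nm


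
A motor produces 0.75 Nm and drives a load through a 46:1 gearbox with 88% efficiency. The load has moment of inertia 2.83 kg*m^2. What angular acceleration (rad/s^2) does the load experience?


tau_out = tau_motor * N * eta
= 0.75 * 46 * 0.88 = 30.36 Nm
alpha = tau_out / I = 30.36 / 2.83
= 10.7279 rad/s^2


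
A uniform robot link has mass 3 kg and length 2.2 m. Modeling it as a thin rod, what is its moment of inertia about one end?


I = (1/3) * m * L^2
= (1/3) * 3 * 2.2^2
= 0.333333 * 3 * 4.84
= 4.84 kg*m^2


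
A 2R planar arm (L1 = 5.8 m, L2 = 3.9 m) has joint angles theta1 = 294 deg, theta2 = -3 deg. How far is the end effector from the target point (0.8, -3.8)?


End effector via forward kinematics:
x = L1*cos(t1) + L2*cos(t1+t2) = 3.7567
y = L1*sin(t1) + L2*sin(t1+t2) = -8.9395
Distance to target:
d = sqrt((0.8 - 3.7567)^2 + (-3.8 - -8.9395)^2)
= sqrt(8.7421 + 26.4147)
= 5.9293 m


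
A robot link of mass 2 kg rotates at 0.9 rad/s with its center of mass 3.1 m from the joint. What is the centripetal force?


F = m * omega^2 * r
= 2 * 0.9^2 * 3.1
= 2 * 0.81 * 3.1
= 5.022 N


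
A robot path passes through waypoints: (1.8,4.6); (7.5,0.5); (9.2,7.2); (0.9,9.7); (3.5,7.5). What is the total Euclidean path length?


Segment lengths:
  seg1 = sqrt((5.7)^2 + (-4.1)^2) = 7.0214
  seg2 = sqrt((1.7)^2 + (6.7)^2) = 6.9123
  seg3 = sqrt((-8.3)^2 + (2.5)^2) = 8.6683
  seg4 = sqrt((2.6)^2 + (-2.2)^2) = 3.4059
Total = 26.0079


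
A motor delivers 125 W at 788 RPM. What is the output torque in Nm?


omega = 788 * 2*pi/60 = 82.5192 rad/s
tau = P / omega = 125 / 82.5192
= 1.5148 Nm


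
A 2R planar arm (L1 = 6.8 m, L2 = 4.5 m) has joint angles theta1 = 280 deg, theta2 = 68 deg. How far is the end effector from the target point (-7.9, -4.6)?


End effector via forward kinematics:
x = L1*cos(t1) + L2*cos(t1+t2) = 5.5825
y = L1*sin(t1) + L2*sin(t1+t2) = -7.6323
Distance to target:
d = sqrt((-7.9 - 5.5825)^2 + (-4.6 - -7.6323)^2)
= sqrt(181.777 + 9.1948)
= 13.8193 m


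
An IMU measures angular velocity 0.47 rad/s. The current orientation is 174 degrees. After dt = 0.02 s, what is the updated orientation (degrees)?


delta_theta = w * dt = 0.47 * 0.02 = 0.0094 rad
= 0.5386 deg
theta_new = 174 + 0.5386 = 174.5386 deg


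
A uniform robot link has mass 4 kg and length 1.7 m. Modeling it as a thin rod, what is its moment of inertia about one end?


I = (1/3) * m * L^2
= (1/3) * 4 * 1.7^2
= 0.333333 * 4 * 2.89
= 3.8533 kg*m^2


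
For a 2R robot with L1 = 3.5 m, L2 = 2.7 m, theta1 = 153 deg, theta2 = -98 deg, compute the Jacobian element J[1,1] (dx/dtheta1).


J[1,1] = -L1*sin(t1) - L2*sin(t1+t2)
= -3.5*sin(153) - 2.7*sin(55)
= -3.8007


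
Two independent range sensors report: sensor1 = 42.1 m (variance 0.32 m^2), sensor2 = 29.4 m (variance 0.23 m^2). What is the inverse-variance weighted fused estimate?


w1 = (1/var1) / (1/var1 + 1/var2)
   = 3.125 / (3.125 + 4.3478) = 0.4182
w2 = 1 - w1 = 0.5818
fused = w1*s1 + w2*s2 = 17.6055 + 17.1055
= 34.7109 m


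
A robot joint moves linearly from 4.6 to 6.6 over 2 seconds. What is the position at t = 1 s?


s = t/T = 1/2 = 0.5
p(t) = p0 + (pf-p0)*s
= 4.6 + (6.6 - 4.6) * 0.5
= 5.6


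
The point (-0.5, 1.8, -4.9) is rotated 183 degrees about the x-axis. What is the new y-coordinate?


Rotation about x-axis: y' = y*cos(theta) - z*sin(theta)
= 1.8 * -0.9986 - -4.9 * -0.0523
= -2.054


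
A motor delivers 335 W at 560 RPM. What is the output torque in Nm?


omega = 560 * 2*pi/60 = 58.6431 rad/s
tau = P / omega = 335 / 58.6431
= 5.7125 Nm


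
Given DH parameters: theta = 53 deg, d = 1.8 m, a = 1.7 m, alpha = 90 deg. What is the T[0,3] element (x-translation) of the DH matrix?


T[0,3] = a * cos(theta)
= 1.7 * cos(53 deg)
= 1.7 * 0.6018
= 1.0231


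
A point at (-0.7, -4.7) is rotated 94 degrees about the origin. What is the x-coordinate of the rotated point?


x' = x*cos(theta) - y*sin(theta)
cos(94 deg) = -0.0698, sin(94 deg) = 0.9976
x' = -0.7 * -0.0698 - -4.7 * 0.9976
= 0.0488 - -4.6886
= 4.7374


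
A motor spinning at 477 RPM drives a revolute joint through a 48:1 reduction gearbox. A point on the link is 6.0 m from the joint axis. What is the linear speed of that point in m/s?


omega_motor = 477 * 2*pi/60 = 49.9513 rad/s
omega_joint = omega_motor / 48 = 1.0407 rad/s
v = omega_joint * r = 1.0407 * 6.0
= 6.2439 m/s


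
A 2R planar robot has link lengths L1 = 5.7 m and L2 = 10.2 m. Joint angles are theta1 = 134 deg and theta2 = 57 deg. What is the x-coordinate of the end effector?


Convert angles to radians: theta1 = 2.3387, theta2 = 0.9948
x = L1*cos(theta1) + L2*cos(theta1+theta2)
x = -3.9596 + -10.0126
x = -13.9721


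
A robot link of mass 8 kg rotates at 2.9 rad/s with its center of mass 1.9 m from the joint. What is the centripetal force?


F = m * omega^2 * r
= 8 * 2.9^2 * 1.9
= 8 * 8.41 * 1.9
= 127.832 N


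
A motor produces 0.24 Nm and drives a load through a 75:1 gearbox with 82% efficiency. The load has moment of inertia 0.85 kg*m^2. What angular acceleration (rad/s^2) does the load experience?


tau_out = tau_motor * N * eta
= 0.24 * 75 * 0.82 = 14.76 Nm
alpha = tau_out / I = 14.76 / 0.85
= 17.3647 rad/s^2


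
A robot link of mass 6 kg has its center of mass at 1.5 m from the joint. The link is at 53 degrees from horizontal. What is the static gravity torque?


tau = m*g*L*cos(angle)
= 6 * 9.81 * 1.5 * cos(53 deg)
= 6 * 9.81 * 1.5 * 0.6018
= 53.1342 Nm


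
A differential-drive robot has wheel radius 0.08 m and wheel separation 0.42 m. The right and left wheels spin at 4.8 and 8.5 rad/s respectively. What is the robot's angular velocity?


vR = r*wR = 0.08*4.8 = 0.384 m/s
vL = r*wL = 0.08*8.5 = 0.68 m/s
v = (vR+vL)/2 = 0.532 m/s
omega = (vR-vL)/L = -0.7048 rad/s
angular velocity = -0.7048 rad/s


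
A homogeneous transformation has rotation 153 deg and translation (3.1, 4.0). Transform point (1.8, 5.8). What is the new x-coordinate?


x' = cos(theta)*px - sin(theta)*py + tx
= -0.891*1.8 - 0.454*5.8 + 3.1
= -1.137


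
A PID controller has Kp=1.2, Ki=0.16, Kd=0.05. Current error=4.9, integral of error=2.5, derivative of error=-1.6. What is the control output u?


u = Kp*e + Ki*int(e) + Kd*de/dt
= 1.2*4.9 + 0.16*2.5 + 0.05*(-1.6)
= 5.88 + 0.4 + -0.08
= 6.2


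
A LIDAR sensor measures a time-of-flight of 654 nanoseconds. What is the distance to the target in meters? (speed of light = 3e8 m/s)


tof = 654 ns = 6.54e-07 s
dist = c * tof / 2
= 3e8 * 6.54e-07 / 2
= 98.1 m


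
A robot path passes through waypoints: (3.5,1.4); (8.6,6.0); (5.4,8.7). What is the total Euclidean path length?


Segment lengths:
  seg1 = sqrt((5.1)^2 + (4.6)^2) = 6.868
  seg2 = sqrt((-3.2)^2 + (2.7)^2) = 4.1869
Total = 11.0549


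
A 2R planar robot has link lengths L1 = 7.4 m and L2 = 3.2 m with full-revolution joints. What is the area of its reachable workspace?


r_max = L1 + L2 = 10.6 m
r_min = |L1 - L2| = 4.2 m
Area = pi*(r_max^2 - r_min^2)
= pi*(112.36 - 17.64)
= pi * 94.72
= 297.5717 m^2


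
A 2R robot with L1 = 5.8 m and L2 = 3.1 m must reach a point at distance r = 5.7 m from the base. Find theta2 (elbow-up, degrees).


cos(theta2) = (r^2 - L1^2 - L2^2) / (2*L1*L2)
cos(theta2) = (32.49 - 33.64 - 9.61) / 35.96
cos(theta2) = -0.299221
theta2 = 107.4108 degrees


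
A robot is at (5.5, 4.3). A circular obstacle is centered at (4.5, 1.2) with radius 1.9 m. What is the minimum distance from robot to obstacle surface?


center_dist = sqrt((5.5-4.5)^2 + (4.3-1.2)^2)
= sqrt(1.0 + 9.61)
= 3.2573
min_dist = center_dist - radius = 3.2573 - 1.9 = 1.3573 m


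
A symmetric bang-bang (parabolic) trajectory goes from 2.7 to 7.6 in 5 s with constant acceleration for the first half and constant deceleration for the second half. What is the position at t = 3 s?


Symmetric rest-to-rest: each phase covers (pf-p0)/2 in time T/2. 0.5*a*(T/2)^2 = (pf-p0)/2 => a = 4*(pf-p0)/T^2
a = 4*(7.6-2.7)/5^2 = 0.784
t = 3 is in the deceleration phase (t > T/2).
p = pf - 0.5*a*(T-t)^2 = 7.6 - 0.5*0.784*2^2
= 6.032


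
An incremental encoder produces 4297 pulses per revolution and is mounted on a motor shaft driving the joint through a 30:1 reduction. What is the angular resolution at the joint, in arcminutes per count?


counts per rev = 4297
effective counts at joint = 4297 * 30 = 128910
resolution = 360*60 / 128910
= 0.1676 arcmin/count


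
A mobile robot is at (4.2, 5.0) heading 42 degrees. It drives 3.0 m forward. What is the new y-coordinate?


y_new = y0 + d*sin(theta)
= 5.0 + 3.0*sin(42)
= 5.0 + 2.0074
= 7.0074


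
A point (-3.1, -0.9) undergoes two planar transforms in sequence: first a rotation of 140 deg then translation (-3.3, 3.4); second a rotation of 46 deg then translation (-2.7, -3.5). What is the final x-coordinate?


After transform 1:
x1 = cos(140)*-3.1 - sin(140)*-0.9 + -3.3 = -0.3468
y1 = sin(140)*-3.1 + cos(140)*-0.9 + 3.4 = 2.0968
After transform 2:
x2 = cos(46)*-0.3468 - sin(46)*2.0968 + -2.7
= -4.4492


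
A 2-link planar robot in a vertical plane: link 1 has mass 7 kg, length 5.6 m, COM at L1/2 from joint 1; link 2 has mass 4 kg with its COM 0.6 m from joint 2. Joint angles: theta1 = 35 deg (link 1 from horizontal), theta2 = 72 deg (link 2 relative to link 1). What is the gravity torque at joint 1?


Horizontal distance from joint 1 to link-1 COM:
  x_c1 = (L1/2)*cos(t1) = 2.8 * 0.8192 = 2.2936 m
Horizontal distance from joint 1 to link-2 COM:
  x_c2 = L1*cos(t1) + Lc2*cos(t1+t2)
       = 5.6*0.8192 + 0.6*-0.2924 = 4.4118 m
tau1 = m1*g*x_c1 + m2*g*x_c2
     = 7*9.81*2.2936 + 4*9.81*4.4118
     = 157.5033 + 173.1201
     = 330.6234 Nm


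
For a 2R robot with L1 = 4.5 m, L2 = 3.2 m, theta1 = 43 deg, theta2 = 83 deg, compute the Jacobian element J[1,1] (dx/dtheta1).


J[1,1] = -L1*sin(t1) - L2*sin(t1+t2)
= -4.5*sin(43) - 3.2*sin(126)
= -5.6578


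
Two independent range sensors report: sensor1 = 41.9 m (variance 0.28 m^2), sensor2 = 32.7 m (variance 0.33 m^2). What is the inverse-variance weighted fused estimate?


w1 = (1/var1) / (1/var1 + 1/var2)
   = 3.5714 / (3.5714 + 3.0303) = 0.541
w2 = 1 - w1 = 0.459
fused = w1*s1 + w2*s2 = 22.6672 + 15.0098
= 37.677 m


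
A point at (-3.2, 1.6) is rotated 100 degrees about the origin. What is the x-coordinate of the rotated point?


x' = x*cos(theta) - y*sin(theta)
cos(100 deg) = -0.1736, sin(100 deg) = 0.9848
x' = -3.2 * -0.1736 - 1.6 * 0.9848
= 0.5557 - 1.5757
= -1.02


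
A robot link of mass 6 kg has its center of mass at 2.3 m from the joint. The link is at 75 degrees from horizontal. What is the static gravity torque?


tau = m*g*L*cos(angle)
= 6 * 9.81 * 2.3 * cos(75 deg)
= 6 * 9.81 * 2.3 * 0.2588
= 35.0384 Nm


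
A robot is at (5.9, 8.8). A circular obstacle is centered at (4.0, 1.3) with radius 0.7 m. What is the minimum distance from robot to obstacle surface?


center_dist = sqrt((5.9-4.0)^2 + (8.8-1.3)^2)
= sqrt(3.61 + 56.25)
= 7.7369
min_dist = center_dist - radius = 7.7369 - 0.7 = 7.0369 m


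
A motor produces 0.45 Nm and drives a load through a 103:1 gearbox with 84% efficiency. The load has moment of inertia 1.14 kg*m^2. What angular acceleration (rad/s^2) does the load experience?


tau_out = tau_motor * N * eta
= 0.45 * 103 * 0.84 = 38.934 Nm
alpha = tau_out / I = 38.934 / 1.14
= 34.1526 rad/s^2


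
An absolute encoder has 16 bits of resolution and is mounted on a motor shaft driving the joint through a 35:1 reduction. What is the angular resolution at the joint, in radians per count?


counts = 2^16 = 65536
effective counts at joint = 65536 * 35 = 2293760
resolution = 2*pi / 2293760
= 2.7393e-06 rad/count


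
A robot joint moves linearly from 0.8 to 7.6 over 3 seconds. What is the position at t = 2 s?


s = t/T = 2/3 = 0.6667
p(t) = p0 + (pf-p0)*s
= 0.8 + (7.6 - 0.8) * 0.6667
= 5.3333


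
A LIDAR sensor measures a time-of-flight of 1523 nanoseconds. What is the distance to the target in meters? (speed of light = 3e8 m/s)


tof = 1523 ns = 1.523e-06 s
dist = c * tof / 2
= 3e8 * 1.523e-06 / 2
= 228.45 m


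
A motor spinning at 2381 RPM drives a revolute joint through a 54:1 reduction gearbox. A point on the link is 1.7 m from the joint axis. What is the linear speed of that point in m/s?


omega_motor = 2381 * 2*pi/60 = 249.3377 rad/s
omega_joint = omega_motor / 54 = 4.6174 rad/s
v = omega_joint * r = 4.6174 * 1.7
= 7.8495 m/s


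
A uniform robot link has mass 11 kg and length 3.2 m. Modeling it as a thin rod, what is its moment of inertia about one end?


I = (1/3) * m * L^2
= (1/3) * 11 * 3.2^2
= 0.333333 * 11 * 10.24
= 37.5467 kg*m^2


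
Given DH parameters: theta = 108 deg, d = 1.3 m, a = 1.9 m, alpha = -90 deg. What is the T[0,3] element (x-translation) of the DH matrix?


T[0,3] = a * cos(theta)
= 1.9 * cos(108 deg)
= 1.9 * -0.309
= -0.5871


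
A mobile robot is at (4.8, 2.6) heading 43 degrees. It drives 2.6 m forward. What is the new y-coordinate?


y_new = y0 + d*sin(theta)
= 2.6 + 2.6*sin(43)
= 2.6 + 1.7732
= 4.3732


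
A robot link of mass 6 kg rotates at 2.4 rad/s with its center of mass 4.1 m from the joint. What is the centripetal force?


F = m * omega^2 * r
= 6 * 2.4^2 * 4.1
= 6 * 5.76 * 4.1
= 141.696 N


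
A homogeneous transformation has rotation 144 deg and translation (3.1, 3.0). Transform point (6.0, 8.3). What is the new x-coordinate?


x' = cos(theta)*px - sin(theta)*py + tx
= -0.809*6.0 - 0.5878*8.3 + 3.1
= -6.6327


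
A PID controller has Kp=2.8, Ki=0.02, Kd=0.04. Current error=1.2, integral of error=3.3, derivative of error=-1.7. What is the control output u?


u = Kp*e + Ki*int(e) + Kd*de/dt
= 2.8*1.2 + 0.02*3.3 + 0.04*(-1.7)
= 3.36 + 0.066 + -0.068
= 3.358


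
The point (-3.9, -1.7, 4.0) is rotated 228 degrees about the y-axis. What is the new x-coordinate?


Rotation about y-axis: x' = x*cos(theta) + z*sin(theta)
= -3.9 * -0.6691 + 4.0 * -0.7431
= -0.363


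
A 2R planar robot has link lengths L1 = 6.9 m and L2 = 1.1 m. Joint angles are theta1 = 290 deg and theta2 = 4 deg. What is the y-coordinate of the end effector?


Convert angles to radians: theta1 = 5.0615, theta2 = 0.0698
y = L1*sin(theta1) + L2*sin(theta1+theta2)
y = -6.4839 + -1.0049
y = -7.4888


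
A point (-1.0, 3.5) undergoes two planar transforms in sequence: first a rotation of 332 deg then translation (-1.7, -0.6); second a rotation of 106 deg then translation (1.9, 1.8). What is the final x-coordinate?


After transform 1:
x1 = cos(332)*-1.0 - sin(332)*3.5 + -1.7 = -0.9398
y1 = sin(332)*-1.0 + cos(332)*3.5 + -0.6 = 2.9598
After transform 2:
x2 = cos(106)*-0.9398 - sin(106)*2.9598 + 1.9
= -0.6861


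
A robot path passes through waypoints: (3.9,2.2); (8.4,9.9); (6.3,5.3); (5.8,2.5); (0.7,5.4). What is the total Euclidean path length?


Segment lengths:
  seg1 = sqrt((4.5)^2 + (7.7)^2) = 8.9185
  seg2 = sqrt((-2.1)^2 + (-4.6)^2) = 5.0567
  seg3 = sqrt((-0.5)^2 + (-2.8)^2) = 2.8443
  seg4 = sqrt((-5.1)^2 + (2.9)^2) = 5.8669
Total = 22.6863


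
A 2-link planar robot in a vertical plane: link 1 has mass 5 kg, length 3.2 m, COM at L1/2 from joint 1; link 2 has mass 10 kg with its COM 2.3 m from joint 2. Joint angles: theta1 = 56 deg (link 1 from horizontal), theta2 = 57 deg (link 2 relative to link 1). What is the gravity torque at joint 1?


Horizontal distance from joint 1 to link-1 COM:
  x_c1 = (L1/2)*cos(t1) = 1.6 * 0.5592 = 0.8947 m
Horizontal distance from joint 1 to link-2 COM:
  x_c2 = L1*cos(t1) + Lc2*cos(t1+t2)
       = 3.2*0.5592 + 2.3*-0.3907 = 0.8907 m
tau1 = m1*g*x_c1 + m2*g*x_c2
     = 5*9.81*0.8947 + 10*9.81*0.8907
     = 43.8855 + 87.3812
     = 131.2666 Nm


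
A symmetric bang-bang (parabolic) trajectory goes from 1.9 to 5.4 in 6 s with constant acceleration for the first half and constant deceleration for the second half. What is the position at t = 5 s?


Symmetric rest-to-rest: each phase covers (pf-p0)/2 in time T/2. 0.5*a*(T/2)^2 = (pf-p0)/2 => a = 4*(pf-p0)/T^2
a = 4*(5.4-1.9)/6^2 = 0.3889
t = 5 is in the deceleration phase (t > T/2).
p = pf - 0.5*a*(T-t)^2 = 5.4 - 0.5*0.3889*1^2
= 5.2056


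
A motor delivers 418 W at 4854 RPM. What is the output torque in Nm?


omega = 4854 * 2*pi/60 = 508.3097 rad/s
tau = P / omega = 418 / 508.3097
= 0.8223 Nm


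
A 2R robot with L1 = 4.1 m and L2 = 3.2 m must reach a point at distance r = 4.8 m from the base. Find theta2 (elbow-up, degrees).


cos(theta2) = (r^2 - L1^2 - L2^2) / (2*L1*L2)
cos(theta2) = (23.04 - 16.81 - 10.24) / 26.24
cos(theta2) = -0.15282
theta2 = 98.7904 degrees


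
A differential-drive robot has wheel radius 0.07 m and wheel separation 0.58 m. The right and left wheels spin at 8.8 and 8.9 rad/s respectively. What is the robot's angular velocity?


vR = r*wR = 0.07*8.8 = 0.616 m/s
vL = r*wL = 0.07*8.9 = 0.623 m/s
v = (vR+vL)/2 = 0.6195 m/s
omega = (vR-vL)/L = -0.0121 rad/s
angular velocity = -0.0121 rad/s


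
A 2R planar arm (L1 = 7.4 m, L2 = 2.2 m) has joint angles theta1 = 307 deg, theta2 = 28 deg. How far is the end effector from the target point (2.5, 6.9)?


End effector via forward kinematics:
x = L1*cos(t1) + L2*cos(t1+t2) = 6.4473
y = L1*sin(t1) + L2*sin(t1+t2) = -6.8397
Distance to target:
d = sqrt((2.5 - 6.4473)^2 + (6.9 - -6.8397)^2)
= sqrt(15.5812 + 188.7783)
= 14.2954 m


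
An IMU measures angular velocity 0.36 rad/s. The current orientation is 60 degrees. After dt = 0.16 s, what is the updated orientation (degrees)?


delta_theta = w * dt = 0.36 * 0.16 = 0.0576 rad
= 3.3002 deg
theta_new = 60 + 3.3002 = 63.3002 deg


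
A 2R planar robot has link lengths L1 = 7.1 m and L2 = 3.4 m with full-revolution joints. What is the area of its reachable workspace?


r_max = L1 + L2 = 10.5 m
r_min = |L1 - L2| = 3.7 m
Area = pi*(r_max^2 - r_min^2)
= pi*(110.25 - 13.69)
= pi * 96.56
= 303.3522 m^2


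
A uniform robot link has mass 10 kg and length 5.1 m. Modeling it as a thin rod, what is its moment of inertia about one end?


I = (1/3) * m * L^2
= (1/3) * 10 * 5.1^2
= 0.333333 * 10 * 26.01
= 86.7 kg*m^2


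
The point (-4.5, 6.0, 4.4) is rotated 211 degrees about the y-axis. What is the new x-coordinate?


Rotation about y-axis: x' = x*cos(theta) + z*sin(theta)
= -4.5 * -0.8572 + 4.4 * -0.515
= 1.5911


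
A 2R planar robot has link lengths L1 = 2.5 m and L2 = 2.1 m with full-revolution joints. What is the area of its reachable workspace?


r_max = L1 + L2 = 4.6 m
r_min = |L1 - L2| = 0.4 m
Area = pi*(r_max^2 - r_min^2)
= pi*(21.16 - 0.16)
= pi * 21.0
= 65.9734 m^2


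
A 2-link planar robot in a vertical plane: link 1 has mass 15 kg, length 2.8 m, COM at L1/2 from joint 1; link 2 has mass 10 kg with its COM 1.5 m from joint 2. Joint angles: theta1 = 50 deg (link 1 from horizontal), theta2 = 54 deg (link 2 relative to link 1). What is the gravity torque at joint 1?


Horizontal distance from joint 1 to link-1 COM:
  x_c1 = (L1/2)*cos(t1) = 1.4 * 0.6428 = 0.8999 m
Horizontal distance from joint 1 to link-2 COM:
  x_c2 = L1*cos(t1) + Lc2*cos(t1+t2)
       = 2.8*0.6428 + 1.5*-0.2419 = 1.4369 m
tau1 = m1*g*x_c1 + m2*g*x_c2
     = 15*9.81*0.8999 + 10*9.81*1.4369
     = 132.4207 + 140.9621
     = 273.3828 Nm


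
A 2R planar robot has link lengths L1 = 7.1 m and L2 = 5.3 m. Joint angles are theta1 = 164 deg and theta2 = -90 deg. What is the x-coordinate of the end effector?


Convert angles to radians: theta1 = 2.8623, theta2 = -1.5708
x = L1*cos(theta1) + L2*cos(theta1+theta2)
x = -6.825 + 1.4609
x = -5.3641


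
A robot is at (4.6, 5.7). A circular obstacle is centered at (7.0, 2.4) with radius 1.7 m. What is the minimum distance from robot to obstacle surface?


center_dist = sqrt((4.6-7.0)^2 + (5.7-2.4)^2)
= sqrt(5.76 + 10.89)
= 4.0804
min_dist = center_dist - radius = 4.0804 - 1.7 = 2.3804 m


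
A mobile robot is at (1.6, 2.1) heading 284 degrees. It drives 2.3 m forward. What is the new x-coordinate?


x_new = x0 + d*cos(theta)
= 1.6 + 2.3*cos(284)
= 1.6 + 0.5564
= 2.1564


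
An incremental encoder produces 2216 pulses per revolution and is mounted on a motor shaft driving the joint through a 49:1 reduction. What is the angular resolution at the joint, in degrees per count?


counts per rev = 2216
effective counts at joint = 2216 * 49 = 108584
resolution = 360 / 108584
= 0.0033 deg/count


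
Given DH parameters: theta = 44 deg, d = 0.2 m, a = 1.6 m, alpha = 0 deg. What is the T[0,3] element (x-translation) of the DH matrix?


T[0,3] = a * cos(theta)
= 1.6 * cos(44 deg)
= 1.6 * 0.7193
= 1.1509


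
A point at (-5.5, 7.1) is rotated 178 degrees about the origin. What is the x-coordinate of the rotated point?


x' = x*cos(theta) - y*sin(theta)
cos(178 deg) = -0.9994, sin(178 deg) = 0.0349
x' = -5.5 * -0.9994 - 7.1 * 0.0349
= 5.4966 - 0.2478
= 5.2489


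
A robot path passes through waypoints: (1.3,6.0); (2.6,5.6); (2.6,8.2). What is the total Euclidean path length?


Segment lengths:
  seg1 = sqrt((1.3)^2 + (-0.4)^2) = 1.3601
  seg2 = sqrt((0.0)^2 + (2.6)^2) = 2.6
Total = 3.9601


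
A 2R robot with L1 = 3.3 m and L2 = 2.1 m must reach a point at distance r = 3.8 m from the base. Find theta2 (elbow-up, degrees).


cos(theta2) = (r^2 - L1^2 - L2^2) / (2*L1*L2)
cos(theta2) = (14.44 - 10.89 - 4.41) / 13.86
cos(theta2) = -0.062049
theta2 = 93.5574 degrees


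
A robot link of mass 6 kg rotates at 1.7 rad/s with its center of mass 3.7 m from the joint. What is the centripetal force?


F = m * omega^2 * r
= 6 * 1.7^2 * 3.7
= 6 * 2.89 * 3.7
= 64.158 N


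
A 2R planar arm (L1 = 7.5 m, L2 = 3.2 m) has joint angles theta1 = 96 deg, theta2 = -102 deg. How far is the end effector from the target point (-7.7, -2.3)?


End effector via forward kinematics:
x = L1*cos(t1) + L2*cos(t1+t2) = 2.3985
y = L1*sin(t1) + L2*sin(t1+t2) = 7.1244
Distance to target:
d = sqrt((-7.7 - 2.3985)^2 + (-2.3 - 7.1244)^2)
= sqrt(101.9798 + 88.8198)
= 13.813 m


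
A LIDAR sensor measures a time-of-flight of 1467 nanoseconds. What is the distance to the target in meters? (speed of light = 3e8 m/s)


tof = 1467 ns = 1.467e-06 s
dist = c * tof / 2
= 3e8 * 1.467e-06 / 2
= 220.05 m


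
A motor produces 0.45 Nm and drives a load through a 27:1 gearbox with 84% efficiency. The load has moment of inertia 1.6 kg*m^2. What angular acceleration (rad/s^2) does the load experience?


tau_out = tau_motor * N * eta
= 0.45 * 27 * 0.84 = 10.206 Nm
alpha = tau_out / I = 10.206 / 1.6
= 6.3787 rad/s^2


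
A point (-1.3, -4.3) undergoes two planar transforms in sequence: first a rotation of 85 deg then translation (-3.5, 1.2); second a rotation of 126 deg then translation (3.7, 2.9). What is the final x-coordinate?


After transform 1:
x1 = cos(85)*-1.3 - sin(85)*-4.3 + -3.5 = 0.6703
y1 = sin(85)*-1.3 + cos(85)*-4.3 + 1.2 = -0.4698
After transform 2:
x2 = cos(126)*0.6703 - sin(126)*-0.4698 + 3.7
= 3.6861


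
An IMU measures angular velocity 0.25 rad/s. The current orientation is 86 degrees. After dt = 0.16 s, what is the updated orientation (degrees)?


delta_theta = w * dt = 0.25 * 0.16 = 0.04 rad
= 2.2918 deg
theta_new = 86 + 2.2918 = 88.2918 deg
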